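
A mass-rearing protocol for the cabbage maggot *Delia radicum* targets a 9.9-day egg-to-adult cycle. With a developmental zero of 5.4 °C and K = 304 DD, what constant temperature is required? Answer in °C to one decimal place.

36.1 °C

Required daily accumulation = 304 / 9.9 = 30.707 DD/day.
T = T_base + 30.707 = 5.4 + 30.707 = 36.107 ≈ 36.1 °C.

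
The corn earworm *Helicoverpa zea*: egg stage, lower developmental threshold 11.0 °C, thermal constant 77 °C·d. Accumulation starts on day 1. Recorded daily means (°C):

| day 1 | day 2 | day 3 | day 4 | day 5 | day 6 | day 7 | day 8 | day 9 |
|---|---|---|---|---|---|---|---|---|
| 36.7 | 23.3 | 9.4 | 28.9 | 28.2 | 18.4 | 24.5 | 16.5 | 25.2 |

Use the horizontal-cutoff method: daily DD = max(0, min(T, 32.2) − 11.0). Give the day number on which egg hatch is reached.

Daily DD above 11.0 °C (capped at 21.2): 21.2, 12.3, 0.0, 17.9, 17.2, 7.4, 13.5, 5.5, 14.2.
Cumulative: 21.2, 33.5, 33.5, 51.4, 68.6, 76.0, 89.5, 95.0, 109.2.
The total first reaches 77 DD on day 7.

day 7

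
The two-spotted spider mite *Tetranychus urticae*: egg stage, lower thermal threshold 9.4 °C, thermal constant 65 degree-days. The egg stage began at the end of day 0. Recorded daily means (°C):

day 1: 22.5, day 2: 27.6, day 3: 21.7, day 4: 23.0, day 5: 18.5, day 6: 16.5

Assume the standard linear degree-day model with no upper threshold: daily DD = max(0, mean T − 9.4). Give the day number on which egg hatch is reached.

Daily DD above 9.4 °C: 13.1, 18.2, 12.3, 13.6, 9.1, 7.1.
Cumulative: 13.1, 31.3, 43.6, 57.2, 66.3, 73.4.
The total first reaches 65 DD on day 5.

day 5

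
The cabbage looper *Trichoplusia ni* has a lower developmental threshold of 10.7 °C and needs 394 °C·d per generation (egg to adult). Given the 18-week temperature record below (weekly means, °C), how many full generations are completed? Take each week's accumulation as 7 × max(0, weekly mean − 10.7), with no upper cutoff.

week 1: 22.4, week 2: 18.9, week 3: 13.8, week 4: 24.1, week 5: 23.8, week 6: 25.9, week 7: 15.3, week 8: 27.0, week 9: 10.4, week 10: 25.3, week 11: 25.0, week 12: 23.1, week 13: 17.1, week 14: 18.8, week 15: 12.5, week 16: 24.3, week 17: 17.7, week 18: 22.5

Weekly DD (7 × max(0, T̄ − 10.7)): 81.9, 57.4, 21.7, 93.8, 91.7, 106.4, 32.2, 114.1, 0.0, 102.2, 100.1, 86.8, 44.8, 56.7, 12.6, 95.2, 49.0, 82.6.
Season total = 1229.2 DD.
Complete generations = ⌊1229.2 / 394⌋ = 3.

3 generations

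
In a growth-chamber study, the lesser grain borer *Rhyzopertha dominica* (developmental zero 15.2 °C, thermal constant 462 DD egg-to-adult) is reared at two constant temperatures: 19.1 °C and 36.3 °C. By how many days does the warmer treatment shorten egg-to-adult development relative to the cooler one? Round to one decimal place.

At 19.1 °C: 462 / (19.1 − 15.2) = 462 / 3.9 = 118.462 d.
At 36.3 °C: 462 / (36.3 − 15.2) = 462 / 21.1 = 21.896 d.
Difference = |118.462 − 21.896| = 96.566 ≈ 96.6 days.

96.6 days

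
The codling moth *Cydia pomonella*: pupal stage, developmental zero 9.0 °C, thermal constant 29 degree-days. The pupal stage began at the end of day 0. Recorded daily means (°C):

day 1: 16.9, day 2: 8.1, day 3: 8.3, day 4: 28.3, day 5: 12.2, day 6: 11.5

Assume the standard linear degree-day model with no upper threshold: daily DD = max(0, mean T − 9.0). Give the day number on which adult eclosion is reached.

Daily DD above 9.0 °C: 7.9, 0.0, 0.0, 19.3, 3.2, 2.5.
Cumulative: 7.9, 7.9, 7.9, 27.2, 30.4, 32.9.
The total first reaches 29 DD on day 5.

day 5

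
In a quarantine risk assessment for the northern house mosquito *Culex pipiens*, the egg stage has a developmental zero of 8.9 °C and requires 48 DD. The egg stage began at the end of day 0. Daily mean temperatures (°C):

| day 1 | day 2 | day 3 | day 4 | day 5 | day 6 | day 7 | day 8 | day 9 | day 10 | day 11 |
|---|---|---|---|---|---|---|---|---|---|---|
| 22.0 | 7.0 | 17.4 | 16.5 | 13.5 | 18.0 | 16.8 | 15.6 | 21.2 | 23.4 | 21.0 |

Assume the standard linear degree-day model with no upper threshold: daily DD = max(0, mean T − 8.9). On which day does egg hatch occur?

Daily DD above 8.9 °C: 13.1, 0.0, 8.5, 7.6, 4.6, 9.1, 7.9, 6.7, 12.3, 14.5, 12.1.
Cumulative: 13.1, 13.1, 21.6, 29.2, 33.8, 42.9, 50.8, 57.5, 69.8, 84.3, 96.4.
The total first reaches 48 DD on day 7.

day 7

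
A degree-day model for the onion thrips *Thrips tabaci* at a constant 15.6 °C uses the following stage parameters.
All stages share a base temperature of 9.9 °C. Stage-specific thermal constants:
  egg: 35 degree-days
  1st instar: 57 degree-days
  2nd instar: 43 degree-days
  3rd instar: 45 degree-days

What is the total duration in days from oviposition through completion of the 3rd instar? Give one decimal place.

31.6 days

Daily accumulation at 15.6 °C = 15.6 − 9.9 = 5.7 DD/day.
Total K = 35 + 57 + 43 + 45 = 180 DD.
Total duration = 180 / 5.7 = 31.579 ≈ 31.6 days.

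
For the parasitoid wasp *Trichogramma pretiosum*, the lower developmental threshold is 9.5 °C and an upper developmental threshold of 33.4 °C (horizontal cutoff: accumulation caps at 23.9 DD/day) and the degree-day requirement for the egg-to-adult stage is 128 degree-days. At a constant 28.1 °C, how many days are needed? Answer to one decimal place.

Daily accumulation = 28.1 − 9.5 = 18.6 DD/day.
Duration = 128 / 18.6 = 6.882 ≈ 6.9 days.

6.9 days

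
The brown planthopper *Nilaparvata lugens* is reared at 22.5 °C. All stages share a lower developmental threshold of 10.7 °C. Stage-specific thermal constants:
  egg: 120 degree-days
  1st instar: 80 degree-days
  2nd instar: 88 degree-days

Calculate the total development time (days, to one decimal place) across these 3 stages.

Daily accumulation at 22.5 °C = 22.5 − 10.7 = 11.8 DD/day.
Total K = 120 + 80 + 88 = 288 DD.
Total duration = 288 / 11.8 = 24.407 ≈ 24.4 days.

24.4 days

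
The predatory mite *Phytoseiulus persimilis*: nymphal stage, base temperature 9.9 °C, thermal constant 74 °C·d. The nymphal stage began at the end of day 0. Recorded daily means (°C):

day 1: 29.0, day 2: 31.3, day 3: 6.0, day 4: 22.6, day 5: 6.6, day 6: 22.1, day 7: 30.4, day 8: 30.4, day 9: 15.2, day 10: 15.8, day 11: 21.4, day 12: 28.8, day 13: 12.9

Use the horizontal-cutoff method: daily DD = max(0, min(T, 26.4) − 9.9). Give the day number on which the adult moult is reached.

day 7

Daily DD above 9.9 °C (capped at 16.5): 16.5, 16.5, 0.0, 12.7, 0.0, 12.2, 16.5, 16.5, 5.3, 5.9, 11.5, 16.5, 3.0.
Cumulative: 16.5, 33.0, 33.0, 45.7, 45.7, 57.9, 74.4, 90.9, 96.2, 102.1, 113.6, 130.1, 133.1.
The total first reaches 74 DD on day 7.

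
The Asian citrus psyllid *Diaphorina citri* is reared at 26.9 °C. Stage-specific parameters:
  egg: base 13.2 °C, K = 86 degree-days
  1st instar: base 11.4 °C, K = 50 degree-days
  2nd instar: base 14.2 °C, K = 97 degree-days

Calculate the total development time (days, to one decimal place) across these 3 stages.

egg: 86 / (26.9 − 13.2) = 86 / 13.7 = 6.277 d.
1st instar: 50 / (26.9 − 11.4) = 50 / 15.5 = 3.226 d.
2nd instar: 97 / (26.9 − 14.2) = 97 / 12.7 = 7.638 d.
Sum = 17.141 ≈ 17.1 days.

17.1 days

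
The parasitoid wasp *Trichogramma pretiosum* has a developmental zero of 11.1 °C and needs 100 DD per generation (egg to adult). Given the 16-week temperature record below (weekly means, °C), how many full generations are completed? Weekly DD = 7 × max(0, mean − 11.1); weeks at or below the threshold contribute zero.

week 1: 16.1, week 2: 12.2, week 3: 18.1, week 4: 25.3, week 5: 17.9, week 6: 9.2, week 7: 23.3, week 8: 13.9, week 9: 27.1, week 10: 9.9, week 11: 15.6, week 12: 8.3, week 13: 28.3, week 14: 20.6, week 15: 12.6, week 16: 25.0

7 generations

Weekly DD (7 × max(0, T̄ − 11.1)): 35.0, 7.7, 49.0, 99.4, 47.6, 0.0, 85.4, 19.6, 112.0, 0.0, 31.5, 0.0, 120.4, 66.5, 10.5, 97.3.
Season total = 781.9 DD.
Complete generations = ⌊781.9 / 100⌋ = 7.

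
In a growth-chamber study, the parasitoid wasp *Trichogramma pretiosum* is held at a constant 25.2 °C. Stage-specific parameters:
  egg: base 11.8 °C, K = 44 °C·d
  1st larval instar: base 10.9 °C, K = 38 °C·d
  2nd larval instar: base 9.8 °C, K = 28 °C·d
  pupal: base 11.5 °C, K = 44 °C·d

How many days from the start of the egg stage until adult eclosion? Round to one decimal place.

egg: 44 / (25.2 − 11.8) = 44 / 13.4 = 3.284 d.
1st larval instar: 38 / (25.2 − 10.9) = 38 / 14.3 = 2.657 d.
2nd larval instar: 28 / (25.2 − 9.8) = 28 / 15.4 = 1.818 d.
pupal: 44 / (25.2 − 11.5) = 44 / 13.7 = 3.212 d.
Sum = 10.971 ≈ 11.0 days.

11.0 days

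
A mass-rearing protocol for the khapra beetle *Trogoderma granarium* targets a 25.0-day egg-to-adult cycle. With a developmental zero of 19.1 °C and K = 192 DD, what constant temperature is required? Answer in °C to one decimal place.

26.8 °C

Required daily accumulation = 192 / 25.0 = 7.680 DD/day.
T = T_base + 7.680 = 19.1 + 7.680 = 26.780 ≈ 26.8 °C.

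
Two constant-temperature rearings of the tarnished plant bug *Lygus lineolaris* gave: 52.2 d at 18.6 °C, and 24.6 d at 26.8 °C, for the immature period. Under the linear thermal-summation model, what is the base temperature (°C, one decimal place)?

11.3 °C

Linear rate model ⇒ the product D·(T − T_b) is constant across temperatures.
52.2·(18.6 − T_b) = 24.6·(26.8 − T_b)
T_b = (52.2·18.6 − 24.6·26.8) / (52.2 − 24.6) = 311.64 / 27.6 = 11.291 °C ≈ 11.3 °C.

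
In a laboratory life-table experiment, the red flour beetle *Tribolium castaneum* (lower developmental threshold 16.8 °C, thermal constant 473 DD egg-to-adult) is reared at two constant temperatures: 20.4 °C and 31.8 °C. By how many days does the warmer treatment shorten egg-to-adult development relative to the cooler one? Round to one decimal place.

99.9 days

At 20.4 °C: 473 / (20.4 − 16.8) = 473 / 3.6 = 131.389 d.
At 31.8 °C: 473 / (31.8 − 16.8) = 473 / 15.0 = 31.533 d.
Difference = |131.389 − 31.533| = 99.856 ≈ 99.9 days.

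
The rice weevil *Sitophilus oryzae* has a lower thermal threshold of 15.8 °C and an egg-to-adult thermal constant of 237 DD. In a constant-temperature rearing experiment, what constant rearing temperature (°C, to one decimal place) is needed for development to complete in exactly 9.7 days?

Required daily accumulation = 237 / 9.7 = 24.433 DD/day.
T = T_base + 24.433 = 15.8 + 24.433 = 40.233 ≈ 40.2 °C.

40.2 °C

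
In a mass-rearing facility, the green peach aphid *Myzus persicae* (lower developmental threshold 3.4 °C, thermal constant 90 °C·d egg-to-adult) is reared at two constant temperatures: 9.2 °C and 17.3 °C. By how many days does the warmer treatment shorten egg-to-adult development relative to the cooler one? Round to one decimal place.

At 9.2 °C: 90 / (9.2 − 3.4) = 90 / 5.8 = 15.517 d.
At 17.3 °C: 90 / (17.3 − 3.4) = 90 / 13.9 = 6.475 d.
Difference = |15.517 − 6.475| = 9.042 ≈ 9.0 days.

9.0 days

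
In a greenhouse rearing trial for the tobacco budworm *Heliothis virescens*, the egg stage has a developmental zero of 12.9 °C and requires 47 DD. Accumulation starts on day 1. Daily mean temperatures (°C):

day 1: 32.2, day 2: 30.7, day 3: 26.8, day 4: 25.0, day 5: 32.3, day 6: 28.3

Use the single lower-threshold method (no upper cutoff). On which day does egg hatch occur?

Daily DD above 12.9 °C: 19.3, 17.8, 13.9, 12.1, 19.4, 15.4.
Cumulative: 19.3, 37.1, 51.0, 63.1, 82.5, 97.9.
The total first reaches 47 DD on day 3.

day 3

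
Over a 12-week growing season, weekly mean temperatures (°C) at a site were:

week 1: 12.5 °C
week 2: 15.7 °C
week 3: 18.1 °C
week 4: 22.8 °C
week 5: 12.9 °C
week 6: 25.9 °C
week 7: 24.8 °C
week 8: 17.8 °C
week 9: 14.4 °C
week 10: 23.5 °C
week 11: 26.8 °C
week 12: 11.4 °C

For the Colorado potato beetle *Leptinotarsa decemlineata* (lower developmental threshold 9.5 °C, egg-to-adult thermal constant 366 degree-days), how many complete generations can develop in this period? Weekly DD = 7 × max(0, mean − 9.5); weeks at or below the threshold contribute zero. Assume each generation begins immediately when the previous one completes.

Weekly DD (7 × max(0, T̄ − 9.5)): 21.0, 43.4, 60.2, 93.1, 23.8, 114.8, 107.1, 58.1, 34.3, 98.0, 121.1, 13.3.
Season total = 788.2 DD.
Complete generations = ⌊788.2 / 366⌋ = 2.

2 generations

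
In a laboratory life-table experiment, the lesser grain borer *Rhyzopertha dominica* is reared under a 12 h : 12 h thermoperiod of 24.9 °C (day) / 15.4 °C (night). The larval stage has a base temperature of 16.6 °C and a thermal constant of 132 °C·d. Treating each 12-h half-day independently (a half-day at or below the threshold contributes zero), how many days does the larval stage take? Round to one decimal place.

Day half: max(0, 24.9 − 16.6) × 0.5 = 8.3 × 0.5 = 4.15 DD.
Night half: max(0, 15.4 − 16.6) × 0.5 = 0.0 × 0.5 = 0.00 DD.
Per 24 h: 4.15 DD/day.
Duration = 132 / 4.15 = 31.807 ≈ 31.8 days.

31.8 days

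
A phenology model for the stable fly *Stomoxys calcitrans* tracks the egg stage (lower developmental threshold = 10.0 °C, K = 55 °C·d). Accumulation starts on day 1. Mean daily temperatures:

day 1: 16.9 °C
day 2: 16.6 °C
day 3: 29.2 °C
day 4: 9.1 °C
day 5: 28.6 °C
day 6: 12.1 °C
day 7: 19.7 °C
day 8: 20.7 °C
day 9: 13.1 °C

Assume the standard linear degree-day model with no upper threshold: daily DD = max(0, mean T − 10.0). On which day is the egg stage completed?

Daily DD above 10.0 °C: 6.9, 6.6, 19.2, 0.0, 18.6, 2.1, 9.7, 10.7, 3.1.
Cumulative: 6.9, 13.5, 32.7, 32.7, 51.3, 53.4, 63.1, 73.8, 76.9.
The total first reaches 55 DD on day 7.

day 7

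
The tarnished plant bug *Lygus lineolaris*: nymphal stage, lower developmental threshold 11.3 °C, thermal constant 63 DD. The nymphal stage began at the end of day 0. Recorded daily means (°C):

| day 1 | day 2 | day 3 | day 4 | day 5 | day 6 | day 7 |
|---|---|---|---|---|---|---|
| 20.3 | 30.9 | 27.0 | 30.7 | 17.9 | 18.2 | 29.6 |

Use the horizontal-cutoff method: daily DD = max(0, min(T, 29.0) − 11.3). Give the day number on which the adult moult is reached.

day 5

Daily DD above 11.3 °C (capped at 17.7): 9.0, 17.7, 15.7, 17.7, 6.6, 6.9, 17.7.
Cumulative: 9.0, 26.7, 42.4, 60.1, 66.7, 73.6, 91.3.
The total first reaches 63 DD on day 5.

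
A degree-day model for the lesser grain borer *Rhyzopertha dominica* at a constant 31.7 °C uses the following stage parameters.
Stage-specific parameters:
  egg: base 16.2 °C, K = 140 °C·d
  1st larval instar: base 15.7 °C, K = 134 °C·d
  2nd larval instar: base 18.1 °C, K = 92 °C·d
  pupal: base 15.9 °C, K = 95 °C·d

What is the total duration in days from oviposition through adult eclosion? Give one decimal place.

egg: 140 / (31.7 − 16.2) = 140 / 15.5 = 9.032 d.
1st larval instar: 134 / (31.7 − 15.7) = 134 / 16.0 = 8.375 d.
2nd larval instar: 92 / (31.7 − 18.1) = 92 / 13.6 = 6.765 d.
pupal: 95 / (31.7 − 15.9) = 95 / 15.8 = 6.013 d.
Sum = 30.185 ≈ 30.2 days.

30.2 days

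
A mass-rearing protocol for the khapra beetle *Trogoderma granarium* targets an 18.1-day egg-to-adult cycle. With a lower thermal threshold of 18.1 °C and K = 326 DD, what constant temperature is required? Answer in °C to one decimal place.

36.1 °C

Required daily accumulation = 326 / 18.1 = 18.011 DD/day.
T = T_base + 18.011 = 18.1 + 18.011 = 36.111 ≈ 36.1 °C.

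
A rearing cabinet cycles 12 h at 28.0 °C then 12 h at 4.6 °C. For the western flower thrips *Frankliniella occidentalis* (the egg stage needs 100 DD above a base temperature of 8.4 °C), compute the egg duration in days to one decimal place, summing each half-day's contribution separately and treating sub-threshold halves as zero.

Day half: max(0, 28.0 − 8.4) × 0.5 = 19.6 × 0.5 = 9.80 DD.
Night half: max(0, 4.6 − 8.4) × 0.5 = 0.0 × 0.5 = 0.00 DD.
Per 24 h: 9.80 DD/day.
Duration = 100 / 9.80 = 10.204 ≈ 10.2 days.

10.2 days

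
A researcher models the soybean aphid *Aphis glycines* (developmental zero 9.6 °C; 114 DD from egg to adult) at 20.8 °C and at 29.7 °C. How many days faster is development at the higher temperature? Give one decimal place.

At 20.8 °C: 114 / (20.8 − 9.6) = 114 / 11.2 = 10.179 d.
At 29.7 °C: 114 / (29.7 − 9.6) = 114 / 20.1 = 5.672 d.
Difference = |10.179 − 5.672| = 4.507 ≈ 4.5 days.

4.5 days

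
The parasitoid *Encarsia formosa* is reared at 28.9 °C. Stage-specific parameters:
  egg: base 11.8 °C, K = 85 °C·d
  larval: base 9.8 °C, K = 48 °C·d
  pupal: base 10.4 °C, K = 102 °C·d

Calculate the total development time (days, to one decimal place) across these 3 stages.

egg: 85 / (28.9 − 11.8) = 85 / 17.1 = 4.971 d.
larval: 48 / (28.9 − 9.8) = 48 / 19.1 = 2.513 d.
pupal: 102 / (28.9 − 10.4) = 102 / 18.5 = 5.514 d.
Sum = 12.997 ≈ 13.0 days.

13.0 days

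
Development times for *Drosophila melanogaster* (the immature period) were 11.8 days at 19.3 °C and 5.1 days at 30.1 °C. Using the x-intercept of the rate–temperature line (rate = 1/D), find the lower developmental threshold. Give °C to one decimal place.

Under the model K = D·(T − T_b), so D₁·(T₁ − T_b) = D₂·(T₂ − T_b).
11.8·(19.3 − T_b) = 5.1·(30.1 − T_b)
T_b = (11.8·19.3 − 5.1·30.1) / (11.8 − 5.1) = 74.23 / 6.7 = 11.079 °C ≈ 11.1 °C.

11.1 °C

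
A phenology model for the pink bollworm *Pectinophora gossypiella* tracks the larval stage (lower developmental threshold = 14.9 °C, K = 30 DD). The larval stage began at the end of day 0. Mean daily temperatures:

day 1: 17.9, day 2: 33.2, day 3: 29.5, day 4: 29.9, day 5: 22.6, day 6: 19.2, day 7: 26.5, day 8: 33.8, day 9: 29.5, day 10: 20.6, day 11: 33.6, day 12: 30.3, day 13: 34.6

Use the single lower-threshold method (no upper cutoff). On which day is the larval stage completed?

Daily DD above 14.9 °C: 3.0, 18.3, 14.6, 15.0, 7.7, 4.3, 11.6, 18.9, 14.6, 5.7, 18.7, 15.4, 19.7.
Cumulative: 3.0, 21.3, 35.9, 50.9, 58.6, 62.9, 74.5, 93.4, 108.0, 113.7, 132.4, 147.8, 167.5.
The total first reaches 30 DD on day 3.

day 3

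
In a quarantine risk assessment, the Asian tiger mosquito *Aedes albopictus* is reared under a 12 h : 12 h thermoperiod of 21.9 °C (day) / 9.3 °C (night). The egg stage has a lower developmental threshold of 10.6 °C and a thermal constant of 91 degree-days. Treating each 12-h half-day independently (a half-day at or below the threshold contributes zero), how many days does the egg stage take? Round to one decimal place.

16.1 days

Day half: max(0, 21.9 − 10.6) × 0.5 = 11.3 × 0.5 = 5.65 DD.
Night half: max(0, 9.3 − 10.6) × 0.5 = 0.0 × 0.5 = 0.00 DD.
Per 24 h: 5.65 DD/day.
Duration = 91 / 5.65 = 16.106 ≈ 16.1 days.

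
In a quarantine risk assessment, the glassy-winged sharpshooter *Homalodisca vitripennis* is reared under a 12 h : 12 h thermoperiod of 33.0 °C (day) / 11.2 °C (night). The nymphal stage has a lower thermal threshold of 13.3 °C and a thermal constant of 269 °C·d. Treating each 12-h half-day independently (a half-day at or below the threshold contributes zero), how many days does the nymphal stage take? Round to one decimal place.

27.3 days

Day half: max(0, 33.0 − 13.3) × 0.5 = 19.7 × 0.5 = 9.85 DD.
Night half: max(0, 11.2 − 13.3) × 0.5 = 0.0 × 0.5 = 0.00 DD.
Per 24 h: 9.85 DD/day.
Duration = 269 / 9.85 = 27.310 ≈ 27.3 days.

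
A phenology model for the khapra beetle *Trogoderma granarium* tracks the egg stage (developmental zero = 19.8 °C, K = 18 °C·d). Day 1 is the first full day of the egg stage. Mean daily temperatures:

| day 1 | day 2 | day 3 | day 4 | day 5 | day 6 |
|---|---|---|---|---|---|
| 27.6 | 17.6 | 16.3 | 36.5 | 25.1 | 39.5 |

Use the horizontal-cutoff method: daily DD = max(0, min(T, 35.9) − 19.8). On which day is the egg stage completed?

day 4

Daily DD above 19.8 °C (capped at 16.1): 7.8, 0.0, 0.0, 16.1, 5.3, 16.1.
Cumulative: 7.8, 7.8, 7.8, 23.9, 29.2, 45.3.
The total first reaches 18 DD on day 4.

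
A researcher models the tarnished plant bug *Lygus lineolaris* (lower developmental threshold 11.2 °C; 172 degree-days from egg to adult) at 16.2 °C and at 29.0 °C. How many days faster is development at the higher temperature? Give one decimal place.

At 16.2 °C: 172 / (16.2 − 11.2) = 172 / 5.0 = 34.400 d.
At 29.0 °C: 172 / (29.0 − 11.2) = 172 / 17.8 = 9.663 d.
Difference = |34.400 − 9.663| = 24.737 ≈ 24.7 days.

24.7 days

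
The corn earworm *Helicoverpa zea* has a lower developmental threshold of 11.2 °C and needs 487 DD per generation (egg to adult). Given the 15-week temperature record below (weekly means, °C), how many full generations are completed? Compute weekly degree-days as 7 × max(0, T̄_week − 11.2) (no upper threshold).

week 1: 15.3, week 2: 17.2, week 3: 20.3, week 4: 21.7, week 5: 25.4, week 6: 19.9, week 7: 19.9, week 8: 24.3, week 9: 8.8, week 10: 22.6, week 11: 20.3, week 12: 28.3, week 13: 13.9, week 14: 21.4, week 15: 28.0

2 generations

Weekly DD (7 × max(0, T̄ − 11.2)): 28.7, 42.0, 63.7, 73.5, 99.4, 60.9, 60.9, 91.7, 0.0, 79.8, 63.7, 119.7, 18.9, 71.4, 117.6.
Season total = 991.9 DD.
Complete generations = ⌊991.9 / 487⌋ = 2.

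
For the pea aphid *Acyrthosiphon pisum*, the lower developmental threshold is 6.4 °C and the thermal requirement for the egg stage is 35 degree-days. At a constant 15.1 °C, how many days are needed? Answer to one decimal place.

Daily accumulation = 15.1 − 6.4 = 8.7 DD/day.
Duration = 35 / 8.7 = 4.023 ≈ 4.0 days.

4.0 days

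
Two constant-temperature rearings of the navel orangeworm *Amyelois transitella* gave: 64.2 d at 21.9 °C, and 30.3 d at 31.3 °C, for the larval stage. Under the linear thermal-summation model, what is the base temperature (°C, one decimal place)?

13.5 °C

Under the model K = D·(T − T_b), so D₁·(T₁ − T_b) = D₂·(T₂ − T_b).
64.2·(21.9 − T_b) = 30.3·(31.3 − T_b)
T_b = (64.2·21.9 − 30.3·31.3) / (64.2 − 30.3) = 457.59 / 33.9 = 13.498 °C ≈ 13.5 °C.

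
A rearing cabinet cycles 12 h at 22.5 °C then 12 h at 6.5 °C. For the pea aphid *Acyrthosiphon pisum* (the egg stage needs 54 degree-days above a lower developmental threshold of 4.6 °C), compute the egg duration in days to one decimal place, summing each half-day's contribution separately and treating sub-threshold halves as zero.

5.5 days

Day half: max(0, 22.5 − 4.6) × 0.5 = 17.9 × 0.5 = 8.95 DD.
Night half: max(0, 6.5 − 4.6) × 0.5 = 1.9 × 0.5 = 0.95 DD.
Per 24 h: 9.90 DD/day.
Duration = 54 / 9.90 = 5.455 ≈ 5.5 days.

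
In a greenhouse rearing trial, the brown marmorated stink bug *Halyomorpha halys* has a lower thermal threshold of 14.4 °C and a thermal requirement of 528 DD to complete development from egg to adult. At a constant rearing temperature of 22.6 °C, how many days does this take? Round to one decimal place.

Daily accumulation = 22.6 − 14.4 = 8.2 DD/day.
Duration = 528 / 8.2 = 64.390 ≈ 64.4 days.

64.4 days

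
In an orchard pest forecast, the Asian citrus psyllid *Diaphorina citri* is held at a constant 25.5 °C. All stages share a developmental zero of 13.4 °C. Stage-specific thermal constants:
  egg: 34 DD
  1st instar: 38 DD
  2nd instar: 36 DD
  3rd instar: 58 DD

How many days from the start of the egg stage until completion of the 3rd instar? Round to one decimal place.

13.7 days

Daily accumulation at 25.5 °C = 25.5 − 13.4 = 12.1 DD/day.
Total K = 34 + 38 + 36 + 58 = 166 DD.
Total duration = 166 / 12.1 = 13.719 ≈ 13.7 days.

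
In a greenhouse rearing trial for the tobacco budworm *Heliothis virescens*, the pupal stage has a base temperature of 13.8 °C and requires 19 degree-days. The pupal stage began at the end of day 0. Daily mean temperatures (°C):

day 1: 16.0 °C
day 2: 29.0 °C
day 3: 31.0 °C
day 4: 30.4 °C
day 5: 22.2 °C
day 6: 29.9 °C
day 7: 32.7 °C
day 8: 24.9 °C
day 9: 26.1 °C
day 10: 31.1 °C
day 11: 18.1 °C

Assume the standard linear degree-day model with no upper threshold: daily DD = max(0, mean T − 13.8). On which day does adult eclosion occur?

Daily DD above 13.8 °C: 2.2, 15.2, 17.2, 16.6, 8.4, 16.1, 18.9, 11.1, 12.3, 17.3, 4.3.
Cumulative: 2.2, 17.4, 34.6, 51.2, 59.6, 75.7, 94.6, 105.7, 118.0, 135.3, 139.6.
The total first reaches 19 DD on day 3.

day 3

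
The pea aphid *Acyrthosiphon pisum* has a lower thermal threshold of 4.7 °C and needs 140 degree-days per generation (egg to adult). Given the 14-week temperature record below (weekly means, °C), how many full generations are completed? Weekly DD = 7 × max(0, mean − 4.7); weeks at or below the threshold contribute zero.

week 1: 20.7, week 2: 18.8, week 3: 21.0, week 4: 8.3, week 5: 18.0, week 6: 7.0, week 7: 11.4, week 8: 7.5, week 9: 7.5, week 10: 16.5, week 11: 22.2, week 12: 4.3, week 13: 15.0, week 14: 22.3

6 generations

Weekly DD (7 × max(0, T̄ − 4.7)): 112.0, 98.7, 114.1, 25.2, 93.1, 16.1, 46.9, 19.6, 19.6, 82.6, 122.5, 0.0, 72.1, 123.2.
Season total = 945.7 DD.
Complete generations = ⌊945.7 / 140⌋ = 6.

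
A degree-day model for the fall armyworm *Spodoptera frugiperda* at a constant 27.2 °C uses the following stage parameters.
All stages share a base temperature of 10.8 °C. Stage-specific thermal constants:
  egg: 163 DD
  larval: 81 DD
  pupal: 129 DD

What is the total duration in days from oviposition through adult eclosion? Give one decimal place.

22.7 days

Daily accumulation at 27.2 °C = 27.2 − 10.8 = 16.4 DD/day.
Total K = 163 + 81 + 129 = 373 DD.
Total duration = 373 / 16.4 = 22.744 ≈ 22.7 days.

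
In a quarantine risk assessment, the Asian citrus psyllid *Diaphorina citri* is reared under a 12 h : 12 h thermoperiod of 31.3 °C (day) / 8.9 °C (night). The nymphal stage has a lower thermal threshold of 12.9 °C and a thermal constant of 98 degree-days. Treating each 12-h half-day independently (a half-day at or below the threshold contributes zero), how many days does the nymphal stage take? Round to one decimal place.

Day half: max(0, 31.3 − 12.9) × 0.5 = 18.4 × 0.5 = 9.20 DD.
Night half: max(0, 8.9 − 12.9) × 0.5 = 0.0 × 0.5 = 0.00 DD.
Per 24 h: 9.20 DD/day.
Duration = 98 / 9.20 = 10.652 ≈ 10.7 days.

10.7 days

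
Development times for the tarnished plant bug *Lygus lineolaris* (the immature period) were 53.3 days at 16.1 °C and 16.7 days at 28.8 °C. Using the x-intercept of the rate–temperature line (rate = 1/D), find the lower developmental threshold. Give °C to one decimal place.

10.3 °C

Linear rate model ⇒ the product D·(T − T_b) is constant across temperatures.
53.3·(16.1 − T_b) = 16.7·(28.8 − T_b)
T_b = (53.3·16.1 − 16.7·28.8) / (53.3 − 16.7) = 377.17 / 36.6 = 10.305 °C ≈ 10.3 °C.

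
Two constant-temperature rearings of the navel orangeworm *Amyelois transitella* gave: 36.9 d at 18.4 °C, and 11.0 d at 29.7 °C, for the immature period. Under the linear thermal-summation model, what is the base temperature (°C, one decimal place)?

Under the model K = D·(T − T_b), so D₁·(T₁ − T_b) = D₂·(T₂ − T_b).
36.9·(18.4 − T_b) = 11.0·(29.7 − T_b)
T_b = (36.9·18.4 − 11.0·29.7) / (36.9 − 11.0) = 352.26 / 25.9 = 13.601 °C ≈ 13.6 °C.

13.6 °C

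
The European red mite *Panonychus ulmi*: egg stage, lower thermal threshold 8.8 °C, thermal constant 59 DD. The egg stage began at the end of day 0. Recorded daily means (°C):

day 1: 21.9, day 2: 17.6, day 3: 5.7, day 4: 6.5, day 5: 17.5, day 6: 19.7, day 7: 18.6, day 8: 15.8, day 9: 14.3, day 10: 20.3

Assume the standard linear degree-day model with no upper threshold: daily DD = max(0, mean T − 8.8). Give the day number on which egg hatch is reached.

day 9

Daily DD above 8.8 °C: 13.1, 8.8, 0.0, 0.0, 8.7, 10.9, 9.8, 7.0, 5.5, 11.5.
Cumulative: 13.1, 21.9, 21.9, 21.9, 30.6, 41.5, 51.3, 58.3, 63.8, 75.3.
The total first reaches 59 DD on day 9.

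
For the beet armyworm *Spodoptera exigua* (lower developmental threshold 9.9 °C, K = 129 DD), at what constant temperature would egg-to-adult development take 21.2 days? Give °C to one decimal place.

16.0 °C

Required daily accumulation = 129 / 21.2 = 6.085 DD/day.
T = T_base + 6.085 = 9.9 + 6.085 = 15.985 ≈ 16.0 °C.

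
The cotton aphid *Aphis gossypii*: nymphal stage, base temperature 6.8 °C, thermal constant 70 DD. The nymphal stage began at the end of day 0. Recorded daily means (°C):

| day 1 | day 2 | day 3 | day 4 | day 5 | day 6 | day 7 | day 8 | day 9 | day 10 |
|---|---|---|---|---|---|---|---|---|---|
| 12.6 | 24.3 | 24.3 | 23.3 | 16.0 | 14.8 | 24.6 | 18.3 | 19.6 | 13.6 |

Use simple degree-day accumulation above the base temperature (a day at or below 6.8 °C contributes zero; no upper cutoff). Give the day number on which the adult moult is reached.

Daily DD above 6.8 °C: 5.8, 17.5, 17.5, 16.5, 9.2, 8.0, 17.8, 11.5, 12.8, 6.8.
Cumulative: 5.8, 23.3, 40.8, 57.3, 66.5, 74.5, 92.3, 103.8, 116.6, 123.4.
The total first reaches 70 DD on day 6.

day 6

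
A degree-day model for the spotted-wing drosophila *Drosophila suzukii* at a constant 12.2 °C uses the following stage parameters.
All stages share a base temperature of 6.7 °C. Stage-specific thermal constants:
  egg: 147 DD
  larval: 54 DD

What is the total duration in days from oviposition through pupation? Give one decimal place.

Daily accumulation at 12.2 °C = 12.2 − 6.7 = 5.5 DD/day.
Total K = 147 + 54 = 201 DD.
Total duration = 201 / 5.5 = 36.545 ≈ 36.5 days.

36.5 days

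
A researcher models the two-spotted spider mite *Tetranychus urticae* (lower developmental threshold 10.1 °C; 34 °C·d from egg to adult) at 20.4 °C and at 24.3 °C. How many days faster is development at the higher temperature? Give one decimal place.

0.9 days

At 20.4 °C: 34 / (20.4 − 10.1) = 34 / 10.3 = 3.301 d.
At 24.3 °C: 34 / (24.3 − 10.1) = 34 / 14.2 = 2.394 d.
Difference = |3.301 − 2.394| = 0.907 ≈ 0.9 days.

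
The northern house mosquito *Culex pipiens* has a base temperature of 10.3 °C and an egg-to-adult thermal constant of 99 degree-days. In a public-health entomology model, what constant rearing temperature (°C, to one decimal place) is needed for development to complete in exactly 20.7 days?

15.1 °C

Required daily accumulation = 99 / 20.7 = 4.783 DD/day.
T = T_base + 4.783 = 10.3 + 4.783 = 15.083 ≈ 15.1 °C.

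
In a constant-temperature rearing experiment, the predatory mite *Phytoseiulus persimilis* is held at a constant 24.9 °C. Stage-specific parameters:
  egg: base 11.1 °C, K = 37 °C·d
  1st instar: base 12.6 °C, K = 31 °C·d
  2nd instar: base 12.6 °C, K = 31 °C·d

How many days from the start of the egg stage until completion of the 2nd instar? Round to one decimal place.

egg: 37 / (24.9 − 11.1) = 37 / 13.8 = 2.681 d.
1st instar: 31 / (24.9 − 12.6) = 31 / 12.3 = 2.520 d.
2nd instar: 31 / (24.9 − 12.6) = 31 / 12.3 = 2.520 d.
Sum = 7.722 ≈ 7.7 days.

7.7 days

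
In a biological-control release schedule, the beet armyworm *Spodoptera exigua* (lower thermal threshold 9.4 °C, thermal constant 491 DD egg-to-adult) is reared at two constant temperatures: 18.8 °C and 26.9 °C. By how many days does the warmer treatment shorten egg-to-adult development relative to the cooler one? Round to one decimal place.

At 18.8 °C: 491 / (18.8 − 9.4) = 491 / 9.4 = 52.234 d.
At 26.9 °C: 491 / (26.9 − 9.4) = 491 / 17.5 = 28.057 d.
Difference = |52.234 − 28.057| = 24.177 ≈ 24.2 days.

24.2 days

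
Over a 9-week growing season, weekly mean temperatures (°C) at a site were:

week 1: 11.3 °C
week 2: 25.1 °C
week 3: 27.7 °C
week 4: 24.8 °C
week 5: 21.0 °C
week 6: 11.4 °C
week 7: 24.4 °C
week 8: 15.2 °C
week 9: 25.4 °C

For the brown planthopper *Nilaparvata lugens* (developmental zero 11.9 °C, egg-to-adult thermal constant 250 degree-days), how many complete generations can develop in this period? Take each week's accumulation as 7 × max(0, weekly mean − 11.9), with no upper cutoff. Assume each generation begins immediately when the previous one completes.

2 generations

Weekly DD (7 × max(0, T̄ − 11.9)): 0.0, 92.4, 110.6, 90.3, 63.7, 0.0, 87.5, 23.1, 94.5.
Season total = 562.1 DD.
Complete generations = ⌊562.1 / 250⌋ = 2.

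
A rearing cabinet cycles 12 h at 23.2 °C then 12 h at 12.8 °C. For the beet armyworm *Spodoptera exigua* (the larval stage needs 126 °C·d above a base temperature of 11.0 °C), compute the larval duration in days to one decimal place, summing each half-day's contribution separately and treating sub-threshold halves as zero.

Day half: max(0, 23.2 − 11.0) × 0.5 = 12.2 × 0.5 = 6.10 DD.
Night half: max(0, 12.8 − 11.0) × 0.5 = 1.8 × 0.5 = 0.90 DD.
Per 24 h: 7.00 DD/day.
Duration = 126 / 7.00 = 18.000 ≈ 18.0 days.

18.0 days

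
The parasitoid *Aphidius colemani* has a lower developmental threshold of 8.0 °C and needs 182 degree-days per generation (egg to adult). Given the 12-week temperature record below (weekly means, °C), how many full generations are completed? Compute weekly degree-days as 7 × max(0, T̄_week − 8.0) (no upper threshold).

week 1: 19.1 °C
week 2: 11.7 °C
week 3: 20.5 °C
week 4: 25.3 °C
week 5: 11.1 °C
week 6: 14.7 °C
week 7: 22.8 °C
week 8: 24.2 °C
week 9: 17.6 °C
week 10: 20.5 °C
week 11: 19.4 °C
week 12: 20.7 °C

Weekly DD (7 × max(0, T̄ − 8.0)): 77.7, 25.9, 87.5, 121.1, 21.7, 46.9, 103.6, 113.4, 67.2, 87.5, 79.8, 88.9.
Season total = 921.2 DD.
Complete generations = ⌊921.2 / 182⌋ = 5.

5 generations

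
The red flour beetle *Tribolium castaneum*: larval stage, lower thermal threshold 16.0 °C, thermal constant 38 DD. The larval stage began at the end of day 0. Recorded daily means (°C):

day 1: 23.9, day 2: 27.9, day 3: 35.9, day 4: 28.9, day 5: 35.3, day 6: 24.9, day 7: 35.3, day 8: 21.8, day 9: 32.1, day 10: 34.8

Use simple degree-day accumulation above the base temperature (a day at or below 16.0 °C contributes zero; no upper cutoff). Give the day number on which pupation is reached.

Daily DD above 16.0 °C: 7.9, 11.9, 19.9, 12.9, 19.3, 8.9, 19.3, 5.8, 16.1, 18.8.
Cumulative: 7.9, 19.8, 39.7, 52.6, 71.9, 80.8, 100.1, 105.9, 122.0, 140.8.
The total first reaches 38 DD on day 3.

day 3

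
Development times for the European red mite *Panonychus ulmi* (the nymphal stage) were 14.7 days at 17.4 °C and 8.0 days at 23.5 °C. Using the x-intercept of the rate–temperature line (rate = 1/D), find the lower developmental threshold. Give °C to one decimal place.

Linear rate model ⇒ the product D·(T − T_b) is constant across temperatures.
14.7·(17.4 − T_b) = 8.0·(23.5 − T_b)
T_b = (14.7·17.4 − 8.0·23.5) / (14.7 − 8.0) = 67.78 / 6.7 = 10.116 °C ≈ 10.1 °C.

10.1 °C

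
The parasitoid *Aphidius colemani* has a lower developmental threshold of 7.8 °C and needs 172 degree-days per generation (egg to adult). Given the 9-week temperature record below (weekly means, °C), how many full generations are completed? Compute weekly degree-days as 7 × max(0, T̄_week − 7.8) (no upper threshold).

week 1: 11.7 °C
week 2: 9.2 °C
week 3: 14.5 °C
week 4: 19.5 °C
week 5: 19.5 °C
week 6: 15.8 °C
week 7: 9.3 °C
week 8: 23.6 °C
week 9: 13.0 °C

Weekly DD (7 × max(0, T̄ − 7.8)): 27.3, 9.8, 46.9, 81.9, 81.9, 56.0, 10.5, 110.6, 36.4.
Season total = 461.3 DD.
Complete generations = ⌊461.3 / 172⌋ = 2.

2 generations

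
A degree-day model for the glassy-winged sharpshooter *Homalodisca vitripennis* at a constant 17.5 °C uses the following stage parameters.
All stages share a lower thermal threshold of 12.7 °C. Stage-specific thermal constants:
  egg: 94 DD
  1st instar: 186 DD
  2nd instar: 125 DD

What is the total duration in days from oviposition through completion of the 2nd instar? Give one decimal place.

Daily accumulation at 17.5 °C = 17.5 − 12.7 = 4.8 DD/day.
Total K = 94 + 186 + 125 = 405 DD.
Total duration = 405 / 4.8 = 84.375 ≈ 84.4 days.

84.4 days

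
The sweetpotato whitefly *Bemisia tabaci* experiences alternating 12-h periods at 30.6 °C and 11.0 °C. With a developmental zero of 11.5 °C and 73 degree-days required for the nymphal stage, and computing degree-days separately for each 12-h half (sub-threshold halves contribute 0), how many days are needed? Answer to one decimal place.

Day half: max(0, 30.6 − 11.5) × 0.5 = 19.1 × 0.5 = 9.55 DD.
Night half: max(0, 11.0 − 11.5) × 0.5 = 0.0 × 0.5 = 0.00 DD.
Per 24 h: 9.55 DD/day.
Duration = 73 / 9.55 = 7.644 ≈ 7.6 days.

7.6 days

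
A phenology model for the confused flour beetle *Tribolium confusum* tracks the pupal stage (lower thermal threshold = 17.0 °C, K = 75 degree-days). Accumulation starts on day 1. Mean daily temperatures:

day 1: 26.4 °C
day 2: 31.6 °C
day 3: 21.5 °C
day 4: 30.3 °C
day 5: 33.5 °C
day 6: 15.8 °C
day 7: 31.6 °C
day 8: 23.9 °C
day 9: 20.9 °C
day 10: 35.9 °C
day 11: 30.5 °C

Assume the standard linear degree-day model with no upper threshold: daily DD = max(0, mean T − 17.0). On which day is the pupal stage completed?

day 8

Daily DD above 17.0 °C: 9.4, 14.6, 4.5, 13.3, 16.5, 0.0, 14.6, 6.9, 3.9, 18.9, 13.5.
Cumulative: 9.4, 24.0, 28.5, 41.8, 58.3, 58.3, 72.9, 79.8, 83.7, 102.6, 116.1.
The total first reaches 75 DD on day 8.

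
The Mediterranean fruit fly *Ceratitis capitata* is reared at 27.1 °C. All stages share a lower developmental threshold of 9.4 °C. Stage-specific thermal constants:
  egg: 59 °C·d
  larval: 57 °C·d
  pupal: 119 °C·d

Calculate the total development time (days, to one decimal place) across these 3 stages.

13.3 days

Daily accumulation at 27.1 °C = 27.1 − 9.4 = 17.7 DD/day.
Total K = 59 + 57 + 119 = 235 DD.
Total duration = 235 / 17.7 = 13.277 ≈ 13.3 days.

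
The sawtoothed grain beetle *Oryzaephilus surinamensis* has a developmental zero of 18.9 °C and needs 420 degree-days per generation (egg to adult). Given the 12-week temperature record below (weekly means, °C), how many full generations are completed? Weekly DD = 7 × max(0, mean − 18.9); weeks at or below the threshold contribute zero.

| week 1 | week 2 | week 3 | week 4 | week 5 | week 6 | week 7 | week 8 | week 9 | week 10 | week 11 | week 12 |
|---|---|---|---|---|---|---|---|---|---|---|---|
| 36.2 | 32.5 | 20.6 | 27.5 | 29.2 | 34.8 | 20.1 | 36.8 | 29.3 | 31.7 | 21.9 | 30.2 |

2 generations

Weekly DD (7 × max(0, T̄ − 18.9)): 121.1, 95.2, 11.9, 60.2, 72.1, 111.3, 8.4, 125.3, 72.8, 89.6, 21.0, 79.1.
Season total = 868.0 DD.
Complete generations = ⌊868.0 / 420⌋ = 2.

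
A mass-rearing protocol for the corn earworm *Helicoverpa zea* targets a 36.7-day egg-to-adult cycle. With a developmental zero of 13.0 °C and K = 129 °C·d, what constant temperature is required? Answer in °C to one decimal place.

Required daily accumulation = 129 / 36.7 = 3.515 DD/day.
T = T_base + 3.515 = 13.0 + 3.515 = 16.515 ≈ 16.5 °C.

16.5 °C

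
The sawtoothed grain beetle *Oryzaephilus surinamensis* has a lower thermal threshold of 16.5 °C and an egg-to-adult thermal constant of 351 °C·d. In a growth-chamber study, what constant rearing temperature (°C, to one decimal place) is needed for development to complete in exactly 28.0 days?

Required daily accumulation = 351 / 28.0 = 12.536 DD/day.
T = T_base + 12.536 = 16.5 + 12.536 = 29.036 ≈ 29.0 °C.

29.0 °C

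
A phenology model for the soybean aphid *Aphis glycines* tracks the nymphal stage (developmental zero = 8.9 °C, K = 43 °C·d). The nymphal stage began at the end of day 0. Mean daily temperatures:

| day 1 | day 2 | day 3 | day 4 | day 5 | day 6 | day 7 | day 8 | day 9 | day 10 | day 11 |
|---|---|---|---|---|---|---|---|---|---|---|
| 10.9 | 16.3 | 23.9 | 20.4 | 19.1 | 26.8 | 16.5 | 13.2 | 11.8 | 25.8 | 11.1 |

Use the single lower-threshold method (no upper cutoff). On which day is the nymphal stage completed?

day 5

Daily DD above 8.9 °C: 2.0, 7.4, 15.0, 11.5, 10.2, 17.9, 7.6, 4.3, 2.9, 16.9, 2.2.
Cumulative: 2.0, 9.4, 24.4, 35.9, 46.1, 64.0, 71.6, 75.9, 78.8, 95.7, 97.9.
The total first reaches 43 DD on day 5.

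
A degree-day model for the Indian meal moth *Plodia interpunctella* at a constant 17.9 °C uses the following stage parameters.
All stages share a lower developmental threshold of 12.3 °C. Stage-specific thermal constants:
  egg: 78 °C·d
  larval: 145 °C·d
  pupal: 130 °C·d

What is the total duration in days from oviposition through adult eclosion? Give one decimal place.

63.0 days

Daily accumulation at 17.9 °C = 17.9 − 12.3 = 5.6 DD/day.
Total K = 78 + 145 + 130 = 353 DD.
Total duration = 353 / 5.6 = 63.036 ≈ 63.0 days.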